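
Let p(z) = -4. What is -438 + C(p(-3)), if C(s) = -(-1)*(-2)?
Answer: -440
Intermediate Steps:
C(s) = -2 (C(s) = -1*2 = -2)
-438 + C(p(-3)) = -438 - 2 = -440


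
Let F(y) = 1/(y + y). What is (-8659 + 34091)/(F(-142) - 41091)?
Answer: -656608/1060895 ≈ -0.61892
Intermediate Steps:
F(y) = 1/(2*y)
(-8659 + 34091)/(F(-142) - 41091) = (-8659 + 34091)/((1/2)/(-142) - 41091) = 25432/((1/2)*(-1/142) - 41091) = 25432/(-1/284 - 41091) = 25432/(-11669845/284) = 25432*(-284/11669845) = -656608/1060895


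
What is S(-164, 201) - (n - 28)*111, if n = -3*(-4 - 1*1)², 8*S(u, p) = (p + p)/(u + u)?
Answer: 14999895/1312 ≈ 11433.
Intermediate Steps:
S(u, p) = p/(8*u) (S(u, p) = ((p + p)/(u + u))/8 = ((2*p)/((2*u)))/8 = ((2*p)*(1/(2*u)))/8 = (p/u)/8 = p/(8*u))
n = -75 (n = -3*(-4 - 1)² = -3*(-5)² = -3*25 = -75)
S(-164, 201) - (n - 28)*111 = (⅛)*201/(-164) - (-75 - 28)*111 = (⅛)*201*(-1/164) - (-103)*111 = -201/1312 - 1*(-11433) = -201/1312 + 11433 = 14999895/1312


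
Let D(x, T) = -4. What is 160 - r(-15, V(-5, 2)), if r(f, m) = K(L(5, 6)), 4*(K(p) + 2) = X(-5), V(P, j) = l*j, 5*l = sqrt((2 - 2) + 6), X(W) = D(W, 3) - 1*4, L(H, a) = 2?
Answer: 164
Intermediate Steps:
X(W) = -8 (X(W) = -4 - 1*4 = -4 - 4 = -8)
l = sqrt(6)/5 (l = sqrt((2 - 2) + 6)/5 = sqrt(0 + 6)/5 = sqrt(6)/5 ≈ 0.48990)
V(P, j) = j*sqrt(6)/5 (V(P, j) = (sqrt(6)/5)*j = j*sqrt(6)/5)
K(p) = -4 (K(p) = -2 + (1/4)*(-8) = -2 - 2 = -4)
r(f, m) = -4
160 - r(-15, V(-5, 2)) = 160 - 1*(-4) = 160 + 4 = 164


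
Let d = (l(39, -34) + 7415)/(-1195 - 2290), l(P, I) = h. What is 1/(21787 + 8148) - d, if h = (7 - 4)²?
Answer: 8889637/4172939 ≈ 2.1303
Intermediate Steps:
h = 9 (h = 3² = 9)
l(P, I) = 9
d = -7424/3485 (d = (9 + 7415)/(-1195 - 2290) = 7424/(-3485) = 7424*(-1/3485) = -7424/3485 ≈ -2.1303)
1/(21787 + 8148) - d = 1/(21787 + 8148) - 1*(-7424/3485) = 1/29935 + 7424/3485 = 8889637/4172939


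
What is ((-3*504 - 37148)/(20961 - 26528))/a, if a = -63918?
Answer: -19330/177915753 ≈ -0.00010865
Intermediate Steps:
((-3*504 - 37148)/(20961 - 26528))/a = ((-3*504 - 37148)/(20961 - 26528))/(-63918) = ((-1512 - 37148)/(-5567))*(-1/63918) = -38660*(-1/5567)*(-1/63918) = (38660/5567)*(-1/63918) = -19330/177915753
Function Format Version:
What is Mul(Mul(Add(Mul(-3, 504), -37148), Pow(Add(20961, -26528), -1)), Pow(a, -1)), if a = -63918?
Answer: Rational(-19330, 177915753) ≈ -0.00010865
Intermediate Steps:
Mul(Mul(Add(Mul(-3, 504), -37148), Pow(Add(20961, -26528), -1)), Pow(a, -1)) = Mul(Mul(Add(Mul(-3, 504), -37148), Pow(Add(20961, -26528), -1)), Pow(-63918, -1)) = Mul(Mul(Add(-1512, -37148), Pow(-5567, -1)), Rational(-1, 63918)) = Mul(Mul(-38660, Rational(-1, 5567)), Rational(-1, 63918)) = Mul(Rational(38660, 5567), Rational(-1, 63918)) = Rational(-19330, 177915753)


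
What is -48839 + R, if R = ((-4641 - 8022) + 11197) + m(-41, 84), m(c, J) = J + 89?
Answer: -50132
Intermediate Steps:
m(c, J) = 89 + J
R = -1293 (R = ((-4641 - 8022) + 11197) + (89 + 84) = (-12663 + 11197) + 173 = -1466 + 173 = -1293)
-48839 + R = -48839 - 1293 = -50132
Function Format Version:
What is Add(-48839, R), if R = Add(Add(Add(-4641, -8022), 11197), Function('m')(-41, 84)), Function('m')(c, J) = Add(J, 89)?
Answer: -50132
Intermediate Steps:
Function('m')(c, J) = Add(89, J)
R = -1293 (R = Add(Add(Add(-4641, -8022), 11197), Add(89, 84)) = Add(Add(-12663, 11197), 173) = Add(-1466, 173) = -1293)
Add(-48839, R) = Add(-48839, -1293) = -50132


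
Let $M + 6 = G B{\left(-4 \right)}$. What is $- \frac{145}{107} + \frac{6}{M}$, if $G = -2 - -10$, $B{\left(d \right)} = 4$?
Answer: $- \frac{1564}{1391} \approx -1.1244$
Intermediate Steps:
$G = 8$ ($G = -2 + 10 = 8$)
$M = 26$ ($M = -6 + 8 \cdot 4 = -6 + 32 = 26$)
$- \frac{145}{107} + \frac{6}{M} = - \frac{145}{107} + \frac{6}{26} = \left(-145\right) \frac{1}{107} + 6 \cdot \frac{1}{26} = - \frac{145}{107} + \frac{3}{13} = - \frac{1564}{1391}$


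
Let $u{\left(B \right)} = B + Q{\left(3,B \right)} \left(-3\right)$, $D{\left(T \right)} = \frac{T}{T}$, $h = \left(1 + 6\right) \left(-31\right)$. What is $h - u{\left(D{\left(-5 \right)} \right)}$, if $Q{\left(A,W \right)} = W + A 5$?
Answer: $-170$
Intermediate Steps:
$Q{\left(A,W \right)} = W + 5 A$
$h = -217$ ($h = 7 \left(-31\right) = -217$)
$D{\left(T \right)} = 1$
$u{\left(B \right)} = -45 - 2 B$ ($u{\left(B \right)} = B + \left(B + 5 \cdot 3\right) \left(-3\right) = B + \left(B + 15\right) \left(-3\right) = B + \left(15 + B\right) \left(-3\right) = B - \left(45 + 3 B\right) = -45 - 2 B$)
$h - u{\left(D{\left(-5 \right)} \right)} = -217 - \left(-45 - 2\right) = -217 - -47 = -217 + 47 = -170$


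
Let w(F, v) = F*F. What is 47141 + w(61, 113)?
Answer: 50862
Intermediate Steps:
w(F, v) = F**2
47141 + w(61, 113) = 47141 + 61**2 = 47141 + 3721 = 50862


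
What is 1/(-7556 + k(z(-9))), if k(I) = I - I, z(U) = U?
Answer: -1/7556 ≈ -0.00013235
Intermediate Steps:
k(I) = 0
1/(-7556 + k(z(-9))) = 1/(-7556 + 0) = 1/(-7556) = -1/7556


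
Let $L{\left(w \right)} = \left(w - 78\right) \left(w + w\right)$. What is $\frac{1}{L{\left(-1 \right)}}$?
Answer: $\frac{1}{158} \approx 0.0063291$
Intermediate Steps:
$L{\left(w \right)} = 2 w \left(-78 + w\right)$ ($L{\left(w \right)} = \left(-78 + w\right) 2 w = 2 w \left(-78 + w\right)$)
$\frac{1}{L{\left(-1 \right)}} = \frac{1}{2 \left(-1\right) \left(-78 - 1\right)} = \frac{1}{2 \left(-1\right) \left(-79\right)} = \frac{1}{158}$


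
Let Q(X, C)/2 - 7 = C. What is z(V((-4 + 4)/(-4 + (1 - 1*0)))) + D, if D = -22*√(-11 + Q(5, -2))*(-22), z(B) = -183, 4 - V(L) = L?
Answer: -183 + 484*I ≈ -183.0 + 484.0*I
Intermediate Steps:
Q(X, C) = 14 + 2*C
V(L) = 4 - L
D = 484*I (D = -22*√(-11 + (14 + 2*(-2)))*(-22) = -22*√(-11 + (14 - 4))*(-22) = -22*√(-11 + 10)*(-22) = -22*I*(-22) = 484*I ≈ 484.0*I)
z(V((-4 + 4)/(-4 + (1 - 1*0)))) + D = -183 + 484*I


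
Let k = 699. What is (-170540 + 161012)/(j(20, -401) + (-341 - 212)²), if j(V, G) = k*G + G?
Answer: -9528/25109 ≈ -0.37947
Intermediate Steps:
j(V, G) = 700*G (j(V, G) = 699*G + G = 700*G)
(-170540 + 161012)/(j(20, -401) + (-341 - 212)²) = (-170540 + 161012)/(700*(-401) + (-341 - 212)²) = -9528/(-280700 + (-553)²) = -9528/(-280700 + 305809) = -9528/25109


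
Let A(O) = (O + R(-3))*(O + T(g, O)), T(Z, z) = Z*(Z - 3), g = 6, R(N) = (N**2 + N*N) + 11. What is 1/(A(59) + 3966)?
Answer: 1/10742 ≈ 9.3093e-5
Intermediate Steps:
R(N) = 11 + 2*N**2 (R(N) = (N**2 + N**2) + 11 = 2*N**2 + 11 = 11 + 2*N**2)
T(Z, z) = Z*(-3 + Z)
A(O) = (18 + O)*(29 + O) (A(O) = (O + (11 + 2*(-3)**2))*(O + 6*(-3 + 6)) = (O + (11 + 2*9))*(O + 6*3) = (O + (11 + 18))*(O + 18) = (O + 29)*(18 + O) = (29 + O)*(18 + O) = (18 + O)*(29 + O))
1/(A(59) + 3966) = 1/((522 + 59**2 + 47*59) + 3966) = 1/((522 + 3481 + 2773) + 3966) = 1/(6776 + 3966) = 1/10742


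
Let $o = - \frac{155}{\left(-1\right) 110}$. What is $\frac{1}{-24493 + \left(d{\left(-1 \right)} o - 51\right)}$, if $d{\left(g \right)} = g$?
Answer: $- \frac{22}{539999} \approx -4.0741 \cdot 10^{-5}$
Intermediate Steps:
$o = \frac{31}{22}$ ($o = - \frac{155}{-110} = \left(-155\right) \left(- \frac{1}{110}\right) = \frac{31}{22} \approx 1.4091$)
$\frac{1}{-24493 + \left(d{\left(-1 \right)} o - 51\right)} = \frac{1}{-24493 - \frac{1153}{22}} = \frac{1}{- \frac{539999}{22}} = - \frac{22}{539999}$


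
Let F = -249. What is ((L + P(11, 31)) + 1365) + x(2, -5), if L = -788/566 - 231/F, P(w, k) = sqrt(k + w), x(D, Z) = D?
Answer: 32098552/23489 + sqrt(42) ≈ 1373.0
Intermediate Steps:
L = -10911/23489 (L = -788/566 - 231/(-249) = -788*1/566 - 231*(-1/249) = -394/283 + 77/83 = -10911/23489 ≈ -0.46452)
((L + P(11, 31)) + 1365) + x(2, -5) = ((-10911/23489 + sqrt(31 + 11)) + 1365) + 2 = ((-10911/23489 + sqrt(42)) + 1365) + 2 = (32051574/23489 + sqrt(42)) + 2 = 32098552/23489 + sqrt(42)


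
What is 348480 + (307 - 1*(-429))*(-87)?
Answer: 284448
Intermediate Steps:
348480 + (307 - 1*(-429))*(-87) = 348480 + (307 + 429)*(-87) = 348480 + 736*(-87) = 348480 - 64032 = 284448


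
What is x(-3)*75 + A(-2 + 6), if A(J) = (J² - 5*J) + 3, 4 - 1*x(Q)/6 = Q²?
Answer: -2251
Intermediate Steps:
x(Q) = 24 - 6*Q²
A(J) = 3 + J² - 5*J
x(-3)*75 + A(-2 + 6) = (24 - 6*(-3)²)*75 + (3 + (-2 + 6)² - 5*(-2 + 6)) = (24 - 6*9)*75 + (3 + 4² - 5*4) = (24 - 54)*75 + (3 + 16 - 20) = -30*75 - 1 = -2250 - 1 = -2251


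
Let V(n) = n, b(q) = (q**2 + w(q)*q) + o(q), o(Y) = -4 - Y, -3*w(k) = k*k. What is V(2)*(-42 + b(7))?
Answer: -710/3 ≈ -236.67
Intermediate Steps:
w(k) = -k**2/3 (w(k) = -k*k/3 = -k**2/3)
b(q) = -4 + q**2 - q - q**3/3 (b(q) = (q**2 + (-q**2/3)*q) + (-4 - q) = (q**2 - q**3/3) + (-4 - q) = -4 + q**2 - q - q**3/3)
V(2)*(-42 + b(7)) = 2*(-42 + (-4 + 7**2 - 1*7 - 1/3*7**3)) = 2*(-42 + (-4 + 49 - 7 - 1/3*343)) = 2*(-42 + (-4 + 49 - 7 - 343/3)) = 2*(-42 - 229/3) = 2*(-355/3) = -710/3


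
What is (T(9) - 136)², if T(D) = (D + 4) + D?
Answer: 12996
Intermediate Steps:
T(D) = 4 + 2*D (T(D) = (4 + D) + D = 4 + 2*D)
(T(9) - 136)² = ((4 + 2*9) - 136)² = ((4 + 18) - 136)² = (22 - 136)² = (-114)² = 12996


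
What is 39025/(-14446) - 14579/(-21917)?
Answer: -20796861/10213322 ≈ -2.0362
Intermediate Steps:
39025/(-14446) - 14579/(-21917) = 39025*(-1/14446) - 14579*(-1/21917) = -39025/14446 + 14579/21917 = -20796861/10213322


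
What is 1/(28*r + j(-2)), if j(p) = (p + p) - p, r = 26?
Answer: 1/726 ≈ 0.0013774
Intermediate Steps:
j(p) = p (j(p) = 2*p - p = p)
1/(28*r + j(-2)) = 1/(28*26 - 2) = 1/(728 - 2) = 1/726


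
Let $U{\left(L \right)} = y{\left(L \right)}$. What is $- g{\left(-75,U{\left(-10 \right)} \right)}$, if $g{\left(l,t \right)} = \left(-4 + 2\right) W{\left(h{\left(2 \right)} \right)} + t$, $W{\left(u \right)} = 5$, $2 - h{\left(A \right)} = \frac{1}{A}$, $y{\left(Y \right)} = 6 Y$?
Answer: $70$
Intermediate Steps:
$U{\left(L \right)} = 6 L$
$h{\left(A \right)} = 2 - \frac{1}{A}$
$g{\left(l,t \right)} = -10 + t$ ($g{\left(l,t \right)} = \left(-4 + 2\right) 5 + t = \left(-2\right) 5 + t = -10 + t$)
$- g{\left(-75,U{\left(-10 \right)} \right)} = - (-10 + 6 \left(-10\right)) = - (-10 - 60) = \left(-1\right) \left(-70\right) = 70$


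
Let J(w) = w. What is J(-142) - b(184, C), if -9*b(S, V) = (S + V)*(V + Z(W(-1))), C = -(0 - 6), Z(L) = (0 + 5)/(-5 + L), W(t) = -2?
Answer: -1916/63 ≈ -30.413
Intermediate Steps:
Z(L) = 5/(-5 + L)
C = 6 (C = -1*(-6) = 6)
b(S, V) = -(-5/7 + V)*(S + V)/9 (b(S, V) = -(S + V)*(V + 5/(-5 - 2))/9 = -(S + V)*(V + 5/(-7))/9 = -(S + V)*(V + 5*(-⅐))/9 = -(S + V)*(V - 5/7)/9 = -(S + V)*(-5/7 + V)/9 = -(-5/7 + V)*(S + V)/9)
J(-142) - b(184, C) = -142 - (-⅑*6² + (5/63)*184 + (5/63)*6 - ⅑*184*6) = -142 - (-⅑*36 + 920/63 + 10/21 - 368/3) = -142 - (-4 + 920/63 + 10/21 - 368/3) = -142 - 1*(-7030/63) = -142 + 7030/63 = -1916/63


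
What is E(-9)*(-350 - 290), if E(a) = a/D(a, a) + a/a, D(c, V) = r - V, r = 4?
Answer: -2560/13 ≈ -196.92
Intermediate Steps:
D(c, V) = 4 - V
E(a) = 1 + a/(4 - a) (E(a) = a/(4 - a) + a/a = a/(4 - a) + 1 = 1 + a/(4 - a))
E(-9)*(-350 - 290) = (-4/(-4 - 9))*(-350 - 290) = -4/(-13)*(-640) = -4*(-1/13)*(-640) = (4/13)*(-640) = -2560/13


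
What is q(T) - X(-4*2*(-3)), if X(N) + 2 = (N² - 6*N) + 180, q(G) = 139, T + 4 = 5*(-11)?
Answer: -471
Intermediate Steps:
T = -59 (T = -4 + 5*(-11) = -4 - 55 = -59)
X(N) = 178 + N² - 6*N (X(N) = -2 + ((N² - 6*N) + 180) = -2 + (180 + N² - 6*N) = 178 + N² - 6*N)
q(T) - X(-4*2*(-3)) = 139 - (178 + (-4*2*(-3))² - 6*(-4*2)*(-3)) = 139 - (178 + (-8*(-3))² - (-48)*(-3)) = 139 - (178 + 24² - 6*24) = 139 - (178 + 576 - 144) = 139 - 1*610 = 139 - 610 = -471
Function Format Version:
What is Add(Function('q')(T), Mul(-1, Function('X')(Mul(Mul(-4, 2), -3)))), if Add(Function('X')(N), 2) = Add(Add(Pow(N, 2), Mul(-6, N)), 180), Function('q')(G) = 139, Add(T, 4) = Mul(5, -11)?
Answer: -471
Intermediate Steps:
T = -59 (T = Add(-4, Mul(5, -11)) = Add(-4, -55) = -59)
Function('X')(N) = Add(178, Pow(N, 2), Mul(-6, N)) (Function('X')(N) = Add(-2, Add(Add(Pow(N, 2), Mul(-6, N)), 180)) = Add(-2, Add(180, Pow(N, 2), Mul(-6, N))) = Add(178, Pow(N, 2), Mul(-6, N)))
Add(Function('q')(T), Mul(-1, Function('X')(Mul(Mul(-4, 2), -3)))) = Add(139, Mul(-1, Add(178, Pow(Mul(Mul(-4, 2), -3), 2), Mul(-6, Mul(Mul(-4, 2), -3))))) = Add(139, Mul(-1, Add(178, Pow(Mul(-8, -3), 2), Mul(-6, Mul(-8, -3))))) = Add(139, Mul(-1, Add(178, Pow(24, 2), Mul(-6, 24)))) = Add(139, Mul(-1, Add(178, 576, -144))) = Add(139, Mul(-1, 610)) = Add(139, -610) = -471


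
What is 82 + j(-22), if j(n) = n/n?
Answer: 83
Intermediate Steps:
j(n) = 1
82 + j(-22) = 82 + 1 = 83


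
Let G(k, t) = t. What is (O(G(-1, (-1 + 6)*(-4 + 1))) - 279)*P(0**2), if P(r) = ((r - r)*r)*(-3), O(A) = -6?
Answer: 0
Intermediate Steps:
P(r) = 0 (P(r) = (0*r)*(-3) = 0*(-3) = 0)
(O(G(-1, (-1 + 6)*(-4 + 1))) - 279)*P(0**2) = (-6 - 279)*0 = -285*0 = 0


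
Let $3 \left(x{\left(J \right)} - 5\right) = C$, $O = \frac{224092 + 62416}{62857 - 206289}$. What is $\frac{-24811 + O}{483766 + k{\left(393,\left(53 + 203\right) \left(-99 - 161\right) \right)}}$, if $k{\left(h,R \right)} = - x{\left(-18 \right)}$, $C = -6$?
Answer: $- \frac{889744465}{17346773654} \approx -0.051292$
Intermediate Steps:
$O = - \frac{71627}{35858}$ ($O = \frac{286508}{-143432} = 286508 \left(- \frac{1}{143432}\right) = - \frac{71627}{35858} \approx -1.9975$)
$x{\left(J \right)} = 3$ ($x{\left(J \right)} = 5 + \frac{1}{3} \left(-6\right) = 5 - 2 = 3$)
$k{\left(h,R \right)} = -3$ ($k{\left(h,R \right)} = \left(-1\right) 3 = -3$)
$\frac{-24811 + O}{483766 + k{\left(393,\left(53 + 203\right) \left(-99 - 161\right) \right)}} = \frac{-24811 - \frac{71627}{35858}}{483766 - 3} = - \frac{889744465}{35858 \cdot 483763} = \left(- \frac{889744465}{35858}\right) \frac{1}{483763} = - \frac{889744465}{17346773654}$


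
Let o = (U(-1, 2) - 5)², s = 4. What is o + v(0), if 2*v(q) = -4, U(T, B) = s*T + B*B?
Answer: 23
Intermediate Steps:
U(T, B) = B² + 4*T (U(T, B) = 4*T + B*B = 4*T + B² = B² + 4*T)
v(q) = -2 (v(q) = (½)*(-4) = -2)
o = 25 (o = ((2² + 4*(-1)) - 5)² = ((4 - 4) - 5)² = (0 - 5)² = (-5)² = 25)
o + v(0) = 25 - 2 = 23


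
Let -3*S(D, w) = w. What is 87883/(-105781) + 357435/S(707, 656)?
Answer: -113487146453/69392336 ≈ -1635.4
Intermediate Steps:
S(D, w) = -w/3
87883/(-105781) + 357435/S(707, 656) = 87883/(-105781) + 357435/((-⅓*656)) = 87883*(-1/105781) + 357435/(-656/3) = -87883/105781 + 357435*(-3/656) = -87883/105781 - 1072305/656 = -113487146453/69392336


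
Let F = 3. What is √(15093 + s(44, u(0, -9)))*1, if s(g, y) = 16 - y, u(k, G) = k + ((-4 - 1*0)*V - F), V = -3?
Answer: 10*√151 ≈ 122.88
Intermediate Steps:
u(k, G) = 9 + k (u(k, G) = k + ((-4 - 1*0)*(-3) - 1*3) = k + ((-4 + 0)*(-3) - 3) = k + (-4*(-3) - 3) = k + (12 - 3) = k + 9 = 9 + k)
√(15093 + s(44, u(0, -9)))*1 = √(15093 + (16 - (9 + 0)))*1 = √(15093 + (16 - 1*9))*1 = √(15093 + (16 - 9))*1 = √(15093 + 7)*1 = √15100*1 = (10*√151)*1 = 10*√151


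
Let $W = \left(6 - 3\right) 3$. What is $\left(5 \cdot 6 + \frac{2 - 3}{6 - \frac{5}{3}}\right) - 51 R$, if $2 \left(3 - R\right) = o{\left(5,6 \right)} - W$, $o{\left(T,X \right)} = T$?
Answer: $- \frac{2928}{13} \approx -225.23$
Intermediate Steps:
$W = 9$ ($W = 3 \cdot 3 = 9$)
$R = 5$ ($R = 3 - \frac{5 - 9}{2} = 3 - -2 = 3 + 2 = 5$)
$\left(5 \cdot 6 + \frac{2 - 3}{6 - \frac{5}{3}}\right) - 51 R = \left(5 \cdot 6 + \frac{2 - 3}{6 - \frac{5}{3}}\right) - 255 = \left(30 - \frac{1}{6 - \frac{5}{3}}\right) - 255 = \left(30 - \frac{1}{\frac{13}{3}}\right) - 255 = \left(30 - \frac{3}{13}\right) - 255 = \frac{387}{13} - 255 = - \frac{2928}{13}$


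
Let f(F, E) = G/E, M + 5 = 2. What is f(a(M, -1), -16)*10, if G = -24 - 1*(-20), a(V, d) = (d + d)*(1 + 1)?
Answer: 5/2 ≈ 2.5000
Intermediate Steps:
M = -3 (M = -5 + 2 = -3)
a(V, d) = 4*d (a(V, d) = (2*d)*2 = 4*d)
G = -4 (G = -24 + 20 = -4)
f(F, E) = -4/E
f(a(M, -1), -16)*10 = -4/(-16)*10 = -4*(-1/16)*10 = (¼)*10 = 5/2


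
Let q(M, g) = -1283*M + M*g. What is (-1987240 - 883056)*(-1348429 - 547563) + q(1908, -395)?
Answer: 5442055052008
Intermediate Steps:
(-1987240 - 883056)*(-1348429 - 547563) + q(1908, -395) = (-1987240 - 883056)*(-1348429 - 547563) + 1908*(-1283 - 395) = -2870296*(-1895992) + 1908*(-1678) = 5442058253632 - 3201624 = 5442055052008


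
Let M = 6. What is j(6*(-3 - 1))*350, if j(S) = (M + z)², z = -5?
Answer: 350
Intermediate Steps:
j(S) = 1 (j(S) = (6 - 5)² = 1² = 1)
j(6*(-3 - 1))*350 = 1*350 = 350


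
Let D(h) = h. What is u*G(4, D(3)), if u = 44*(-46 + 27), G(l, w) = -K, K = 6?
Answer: 5016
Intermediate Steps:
G(l, w) = -6 (G(l, w) = -1*6 = -6)
u = -836 (u = 44*(-19) = -836)
u*G(4, D(3)) = -836*(-6) = 5016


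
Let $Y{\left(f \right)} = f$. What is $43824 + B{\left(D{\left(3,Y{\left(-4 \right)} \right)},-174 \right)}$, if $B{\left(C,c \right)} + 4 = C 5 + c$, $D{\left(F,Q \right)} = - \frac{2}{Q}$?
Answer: $\frac{87297}{2} \approx 43649.0$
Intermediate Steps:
$B{\left(C,c \right)} = -4 + c + 5 C$ ($B{\left(C,c \right)} = -4 + \left(C 5 + c\right) = -4 + \left(5 C + c\right) = -4 + \left(c + 5 C\right) = -4 + c + 5 C$)
$43824 + B{\left(D{\left(3,Y{\left(-4 \right)} \right)},-174 \right)} = 43824 - \left(178 - - \frac{10}{-4}\right) = 43824 - \left(178 - \left(-10\right) \left(- \frac{1}{4}\right)\right) = 43824 - \frac{351}{2} = \frac{87297}{2}$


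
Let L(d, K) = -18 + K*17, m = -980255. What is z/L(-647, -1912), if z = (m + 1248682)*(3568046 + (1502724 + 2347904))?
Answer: -995686202899/16261 ≈ -6.1232e+7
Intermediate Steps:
z = 1991372405798 (z = (-980255 + 1248682)*(3568046 + (1502724 + 2347904)) = 268427*(3568046 + 3850628) = 268427*7418674 = 1991372405798)
L(d, K) = -18 + 17*K
z/L(-647, -1912) = 1991372405798/(-18 + 17*(-1912)) = 1991372405798/(-18 - 32504) = 1991372405798/(-32522) = 1991372405798*(-1/32522) = -995686202899/16261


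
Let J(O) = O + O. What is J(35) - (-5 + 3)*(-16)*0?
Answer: 70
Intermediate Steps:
J(O) = 2*O
J(35) - (-5 + 3)*(-16)*0 = 2*35 - (-5 + 3)*(-16)*0 = 70 - (-2*(-16))*0 = 70 - 32*0 = 70 - 1*0 = 70 + 0 = 70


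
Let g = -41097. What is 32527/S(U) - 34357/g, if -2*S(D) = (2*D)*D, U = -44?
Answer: -115476997/7233072 ≈ -15.965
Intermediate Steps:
S(D) = -D² (S(D) = -2*D*D/2 = -D²)
32527/S(U) - 34357/g = 32527/((-1*(-44)²)) - 34357/(-41097) = 32527/((-1*1936)) - 34357*(-1/41097) = 32527/(-1936) + 34357/41097 = 32527*(-1/1936) + 34357/41097 = -2957/176 + 34357/41097 = -115476997/7233072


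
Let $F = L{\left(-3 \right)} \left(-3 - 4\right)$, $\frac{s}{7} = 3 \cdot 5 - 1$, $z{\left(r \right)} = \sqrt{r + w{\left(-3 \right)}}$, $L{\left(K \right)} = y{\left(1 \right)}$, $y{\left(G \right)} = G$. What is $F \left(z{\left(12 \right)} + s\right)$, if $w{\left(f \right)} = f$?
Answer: $-707$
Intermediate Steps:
$L{\left(K \right)} = 1$
$z{\left(r \right)} = \sqrt{-3 + r}$ ($z{\left(r \right)} = \sqrt{r - 3} = \sqrt{-3 + r}$)
$s = 98$ ($s = 7 \left(3 \cdot 5 - 1\right) = 7 \left(15 - 1\right) = 7 \cdot 14 = 98$)
$F = -7$ ($F = 1 \left(-3 - 4\right) = 1 \left(-7\right) = -7$)
$F \left(z{\left(12 \right)} + s\right) = - 7 \left(\sqrt{-3 + 12} + 98\right) = - 7 \left(\sqrt{9} + 98\right) = - 7 \left(3 + 98\right) = \left(-7\right) 101 = -707$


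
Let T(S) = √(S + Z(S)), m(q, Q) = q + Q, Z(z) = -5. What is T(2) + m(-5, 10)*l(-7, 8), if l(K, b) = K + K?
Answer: -70 + I*√3 ≈ -70.0 + 1.732*I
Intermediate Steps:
m(q, Q) = Q + q
l(K, b) = 2*K
T(S) = √(-5 + S) (T(S) = √(S - 5) = √(-5 + S))
T(2) + m(-5, 10)*l(-7, 8) = √(-5 + 2) + (10 - 5)*(2*(-7)) = √(-3) + 5*(-14) = I*√3 - 70 = -70 + I*√3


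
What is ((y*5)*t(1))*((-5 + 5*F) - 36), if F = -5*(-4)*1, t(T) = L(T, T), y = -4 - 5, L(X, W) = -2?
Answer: 5310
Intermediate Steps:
y = -9
t(T) = -2
F = 20 (F = 20*1 = 20)
((y*5)*t(1))*((-5 + 5*F) - 36) = (-9*5*(-2))*((-5 + 5*20) - 36) = (-45*(-2))*((-5 + 100) - 36) = 90*(95 - 36) = 90*59 = 5310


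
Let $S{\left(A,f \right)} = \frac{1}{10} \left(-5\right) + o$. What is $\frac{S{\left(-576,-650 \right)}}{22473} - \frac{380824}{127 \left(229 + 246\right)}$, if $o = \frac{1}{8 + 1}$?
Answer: $- \frac{154049061811}{24402307050} \approx -6.3129$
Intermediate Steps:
$o = \frac{1}{9} \approx 0.11111$
$S{\left(A,f \right)} = - \frac{7}{18}$ ($S{\left(A,f \right)} = \frac{1}{10} \left(-5\right) + \frac{1}{9} = - \frac{1}{2} + \frac{1}{9} = - \frac{7}{18}$)
$\frac{S{\left(-576,-650 \right)}}{22473} - \frac{380824}{127 \left(229 + 246\right)} = - \frac{7}{18 \cdot 22473} - \frac{380824}{127 \left(229 + 246\right)} = \left(- \frac{7}{18}\right) \frac{1}{22473} - \frac{380824}{127 \cdot 475} = - \frac{7}{404514} - \frac{380824}{60325} = - \frac{154049061811}{24402307050}$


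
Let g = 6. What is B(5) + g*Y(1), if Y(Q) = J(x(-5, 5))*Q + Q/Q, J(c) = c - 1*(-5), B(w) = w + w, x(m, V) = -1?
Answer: 40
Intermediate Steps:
B(w) = 2*w
J(c) = 5 + c (J(c) = c + 5 = 5 + c)
Y(Q) = 1 + 4*Q (Y(Q) = (5 - 1)*Q + Q/Q = 4*Q + 1 = 1 + 4*Q)
B(5) + g*Y(1) = 2*5 + 6*(1 + 4*1) = 10 + 6*(1 + 4) = 10 + 6*5 = 10 + 30 = 40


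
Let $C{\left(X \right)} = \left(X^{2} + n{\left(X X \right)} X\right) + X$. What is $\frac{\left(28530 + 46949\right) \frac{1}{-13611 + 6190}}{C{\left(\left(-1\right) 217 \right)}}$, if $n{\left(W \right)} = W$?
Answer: $\frac{75479}{75482263661} \approx 9.9996 \cdot 10^{-7}$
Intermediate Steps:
$C{\left(X \right)} = X + X^{2} + X^{3}$ ($C{\left(X \right)} = \left(X^{2} + X X X\right) + X = \left(X^{2} + X^{2} X\right) + X = \left(X^{2} + X^{3}\right) + X = X + X^{2} + X^{3}$)
$\frac{\left(28530 + 46949\right) \frac{1}{-13611 + 6190}}{C{\left(\left(-1\right) 217 \right)}} = \frac{\left(28530 + 46949\right) \frac{1}{-13611 + 6190}}{\left(-1\right) 217 \left(1 - 217 + \left(\left(-1\right) 217\right)^{2}\right)} = \frac{75479 \frac{1}{-7421}}{\left(-217\right) \left(1 - 217 + \left(-217\right)^{2}\right)} = \frac{75479 \left(- \frac{1}{7421}\right)}{\left(-217\right) \left(1 - 217 + 47089\right)} = - \frac{75479}{7421 \left(\left(-217\right) 46873\right)} = - \frac{75479}{7421 \left(-10171441\right)} = \left(- \frac{75479}{7421}\right) \left(- \frac{1}{10171441}\right) = \frac{75479}{75482263661}$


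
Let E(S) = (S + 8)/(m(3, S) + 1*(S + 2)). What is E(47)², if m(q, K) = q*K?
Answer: 121/1444 ≈ 0.083795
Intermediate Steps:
m(q, K) = K*q
E(S) = (8 + S)/(2 + 4*S) (E(S) = (S + 8)/(S*3 + 1*(S + 2)) = (8 + S)/(3*S + 1*(2 + S)) = (8 + S)/(3*S + (2 + S)) = (8 + S)/(2 + 4*S))
E(47)² = ((8 + 47)/(2*(1 + 2*47)))² = ((½)*55/(1 + 94))² = ((½)*55/95)² = ((½)*(1/95)*55)² = (11/38)² = 121/1444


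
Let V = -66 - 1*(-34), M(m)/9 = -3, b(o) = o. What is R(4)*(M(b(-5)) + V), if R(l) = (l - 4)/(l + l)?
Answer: 0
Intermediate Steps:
M(m) = -27 (M(m) = 9*(-3) = -27)
V = -32 (V = -66 + 34 = -32)
R(l) = (-4 + l)/(2*l) (R(l) = (-4 + l)/((2*l)) = (-4 + l)*(1/(2*l)) = (-4 + l)/(2*l))
R(4)*(M(b(-5)) + V) = ((½)*(-4 + 4)/4)*(-27 - 32) = ((½)*(¼)*0)*(-59) = 0*(-59) = 0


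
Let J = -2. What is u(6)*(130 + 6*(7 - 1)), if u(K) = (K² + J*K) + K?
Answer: 4980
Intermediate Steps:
u(K) = K² - K (u(K) = (K² - 2*K) + K = K² - K)
u(6)*(130 + 6*(7 - 1)) = (6*(-1 + 6))*(130 + 6*(7 - 1)) = (6*5)*(130 + 6*6) = 30*(130 + 36) = 30*166 = 4980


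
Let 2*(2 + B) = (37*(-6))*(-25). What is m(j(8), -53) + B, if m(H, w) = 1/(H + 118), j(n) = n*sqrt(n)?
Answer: 18595797/6706 - 4*sqrt(2)/3353 ≈ 2773.0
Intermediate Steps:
j(n) = n**(3/2)
m(H, w) = 1/(118 + H)
B = 2773 (B = -2 + ((37*(-6))*(-25))/2 = -2 + (-222*(-25))/2 = -2 + (1/2)*5550 = -2 + 2775 = 2773)
m(j(8), -53) + B = 1/(118 + 8**(3/2)) + 2773 = 1/(118 + 16*sqrt(2)) + 2773 = 2773 + 1/(118 + 16*sqrt(2))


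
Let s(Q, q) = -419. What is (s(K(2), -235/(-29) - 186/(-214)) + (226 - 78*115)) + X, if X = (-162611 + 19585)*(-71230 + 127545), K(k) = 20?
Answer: -8054518353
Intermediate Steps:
X = -8054509190 (X = -143026*56315 = -8054509190)
(s(K(2), -235/(-29) - 186/(-214)) + (226 - 78*115)) + X = (-419 + (226 - 78*115)) - 8054509190 = (-419 + (226 - 8970)) - 8054509190 = (-419 - 8744) - 8054509190 = -9163 - 8054509190 = -8054518353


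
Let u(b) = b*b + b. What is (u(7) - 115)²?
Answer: 3481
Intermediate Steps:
u(b) = b + b² (u(b) = b² + b = b + b²)
(u(7) - 115)² = (7*(1 + 7) - 115)² = (7*8 - 115)² = (56 - 115)² = (-59)² = 3481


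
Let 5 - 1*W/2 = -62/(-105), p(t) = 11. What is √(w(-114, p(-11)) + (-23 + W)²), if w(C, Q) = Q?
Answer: 2*√584599/105 ≈ 14.564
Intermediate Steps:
W = 926/105 (W = 10 - (-124)/(-105) = 10 - (-124)*(-1)/105 = 10 - 2*62/105 = 10 - 124/105 = 926/105 ≈ 8.8190)
√(w(-114, p(-11)) + (-23 + W)²) = √(11 + (-23 + 926/105)²) = √(11 + (-1489/105)²) = √(11 + 2217121/11025) = √(2338396/11025) = 2*√584599/105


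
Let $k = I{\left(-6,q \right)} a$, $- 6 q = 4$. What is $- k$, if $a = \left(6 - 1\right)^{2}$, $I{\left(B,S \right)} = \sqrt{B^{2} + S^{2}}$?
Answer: $- \frac{50 \sqrt{82}}{3} \approx -150.92$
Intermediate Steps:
$q = - \frac{2}{3}$ ($q = \left(- \frac{1}{6}\right) 4 = - \frac{2}{3} \approx -0.66667$)
$a = 25$ ($a = 5^{2} = 25$)
$k = \frac{50 \sqrt{82}}{3}$ ($k = \sqrt{\left(-6\right)^{2} + \left(- \frac{2}{3}\right)^{2}} \cdot 25 = \sqrt{36 + \frac{4}{9}} \cdot 25 = \sqrt{\frac{328}{9}} \cdot 25 = \frac{2 \sqrt{82}}{3} \cdot 25 = \frac{50 \sqrt{82}}{3} \approx 150.92$)
$- k = - \frac{50 \sqrt{82}}{3}$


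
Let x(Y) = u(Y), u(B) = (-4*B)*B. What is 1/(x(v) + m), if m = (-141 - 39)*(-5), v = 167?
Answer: -1/110656 ≈ -9.0370e-6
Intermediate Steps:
m = 900 (m = -180*(-5) = 900)
u(B) = -4*B²
x(Y) = -4*Y²
1/(x(v) + m) = 1/(-4*167² + 900) = 1/(-4*27889 + 900) = 1/(-111556 + 900) = 1/(-110656) = -1/110656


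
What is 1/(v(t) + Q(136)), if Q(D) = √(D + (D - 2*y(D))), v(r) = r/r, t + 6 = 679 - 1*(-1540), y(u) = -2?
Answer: -1/275 + 2*√69/275 ≈ 0.056775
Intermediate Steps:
t = 2213 (t = -6 + (679 - 1*(-1540)) = -6 + (679 + 1540) = -6 + 2219 = 2213)
v(r) = 1
Q(D) = √(4 + 2*D) (Q(D) = √(D + (D - 2*(-2))) = √(D + (D + 4)) = √(D + (4 + D)) = √(4 + 2*D))
1/(v(t) + Q(136)) = 1/(1 + √(4 + 2*136)) = 1/(1 + √(4 + 272)) = 1/(1 + √276) = 1/(1 + 2*√69)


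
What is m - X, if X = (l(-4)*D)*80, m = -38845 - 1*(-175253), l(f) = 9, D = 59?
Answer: 93928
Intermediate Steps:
m = 136408 (m = -38845 + 175253 = 136408)
X = 42480 (X = (9*59)*80 = 531*80 = 42480)
m - X = 136408 - 1*42480 = 136408 - 42480 = 93928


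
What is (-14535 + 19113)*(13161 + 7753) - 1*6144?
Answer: 95738148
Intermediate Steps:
(-14535 + 19113)*(13161 + 7753) - 1*6144 = 4578*20914 - 6144 = 95744292 - 6144 = 95738148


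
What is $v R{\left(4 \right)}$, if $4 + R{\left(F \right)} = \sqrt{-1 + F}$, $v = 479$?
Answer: $-1916 + 479 \sqrt{3} \approx -1086.3$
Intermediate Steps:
$R{\left(F \right)} = -4 + \sqrt{-1 + F}$
$v R{\left(4 \right)} = 479 \left(-4 + \sqrt{-1 + 4}\right) = 479 \left(-4 + \sqrt{3}\right) = -1916 + 479 \sqrt{3}$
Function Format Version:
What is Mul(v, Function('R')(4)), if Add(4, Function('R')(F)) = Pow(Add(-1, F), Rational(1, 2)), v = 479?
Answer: Add(-1916, Mul(479, Pow(3, Rational(1, 2)))) ≈ -1086.3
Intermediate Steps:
Function('R')(F) = Add(-4, Pow(Add(-1, F), Rational(1, 2)))
Mul(v, Function('R')(4)) = Mul(479, Add(-4, Pow(Add(-1, 4), Rational(1, 2)))) = Mul(479, Add(-4, Pow(3, Rational(1, 2)))) = Add(-1916, Mul(479, Pow(3, Rational(1, 2))))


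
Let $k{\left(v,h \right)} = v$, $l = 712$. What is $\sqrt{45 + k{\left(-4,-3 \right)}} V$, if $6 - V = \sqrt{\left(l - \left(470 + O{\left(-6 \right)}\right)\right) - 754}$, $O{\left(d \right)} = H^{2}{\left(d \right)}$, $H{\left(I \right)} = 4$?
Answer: $6 \sqrt{41} - 4 i \sqrt{1353} \approx 38.419 - 147.13 i$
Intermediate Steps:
$O{\left(d \right)} = 16$ ($O{\left(d \right)} = 4^{2} = 16$)
$V = 6 - 4 i \sqrt{33}$ ($V = 6 - \sqrt{\left(712 - \left(470 + 16\right)\right) - 754} = 6 - \sqrt{\left(712 - 486\right) - 754} = 6 - \sqrt{226 - 754} = 6 - \sqrt{-528} = 6 - 4 i \sqrt{33} \approx 6.0 - 22.978 i$)
$\sqrt{45 + k{\left(-4,-3 \right)}} V = \sqrt{45 - 4} \left(6 - 4 i \sqrt{33}\right) = \sqrt{41} \left(6 - 4 i \sqrt{33}\right)$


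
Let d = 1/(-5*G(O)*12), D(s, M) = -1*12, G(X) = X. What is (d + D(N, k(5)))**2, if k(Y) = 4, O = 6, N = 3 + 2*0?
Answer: 18671041/129600 ≈ 144.07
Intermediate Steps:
N = 3 (N = 3 + 0 = 3)
D(s, M) = -12
d = -1/360 (d = 1/(-5*6*12) = 1/(-30*12) = 1/(-360) = -1/360 ≈ -0.0027778)
(d + D(N, k(5)))**2 = (-1/360 - 12)**2 = (-4321/360)**2 = 18671041/129600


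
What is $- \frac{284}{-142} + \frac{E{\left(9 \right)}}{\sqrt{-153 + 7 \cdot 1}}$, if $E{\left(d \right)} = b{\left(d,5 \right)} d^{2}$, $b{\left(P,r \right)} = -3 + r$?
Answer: $2 - \frac{81 i \sqrt{146}}{73} \approx 2.0 - 13.407 i$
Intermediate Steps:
$E{\left(d \right)} = 2 d^{2}$ ($E{\left(d \right)} = \left(-3 + 5\right) d^{2} = 2 d^{2}$)
$- \frac{284}{-142} + \frac{E{\left(9 \right)}}{\sqrt{-153 + 7 \cdot 1}} = - \frac{284}{-142} + \frac{2 \cdot 9^{2}}{\sqrt{-153 + 7 \cdot 1}} = \left(-284\right) \left(- \frac{1}{142}\right) + \frac{2 \cdot 81}{\sqrt{-153 + 7}} = 2 + \frac{162}{\sqrt{-146}} = 2 + \frac{162}{i \sqrt{146}} = 2 + 162 \left(- \frac{i \sqrt{146}}{146}\right) = 2 - \frac{81 i \sqrt{146}}{73}$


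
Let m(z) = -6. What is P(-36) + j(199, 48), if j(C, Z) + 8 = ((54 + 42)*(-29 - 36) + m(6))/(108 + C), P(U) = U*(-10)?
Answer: 101818/307 ≈ 331.65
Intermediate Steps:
P(U) = -10*U
j(C, Z) = -8 - 6246/(108 + C) (j(C, Z) = -8 + ((54 + 42)*(-29 - 36) - 6)/(108 + C) = -8 + (96*(-65) - 6)/(108 + C) = -8 + (-6240 - 6)/(108 + C) = -8 - 6246/(108 + C))
P(-36) + j(199, 48) = -10*(-36) + 2*(-3555 - 4*199)/(108 + 199) = 360 + 2*(-3555 - 796)/307 = 360 + 2*(1/307)*(-4351) = 360 - 8702/307 = 101818/307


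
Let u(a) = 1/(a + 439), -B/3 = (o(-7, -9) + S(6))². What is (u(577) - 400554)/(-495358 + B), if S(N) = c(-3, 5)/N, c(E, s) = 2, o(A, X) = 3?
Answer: 1220888589/1509952784 ≈ 0.80856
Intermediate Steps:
S(N) = 2/N
B = -100/3 (B = -3*(3 + 2/6)² = -3*(3 + 2*(⅙))² = -3*(3 + ⅓)² = -3*(10/3)² = -3*100/9 = -100/3 ≈ -33.333)
u(a) = 1/(439 + a)
(u(577) - 400554)/(-495358 + B) = (1/(439 + 577) - 400554)/(-495358 - 100/3) = (1/1016 - 400554)/(-1486174/3) = (1/1016 - 400554)*(-3/1486174) = -406962863/1016*(-3/1486174) = 1220888589/1509952784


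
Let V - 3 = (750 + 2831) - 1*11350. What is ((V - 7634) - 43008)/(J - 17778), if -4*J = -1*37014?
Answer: 116816/17049 ≈ 6.8518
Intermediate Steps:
V = -7766 (V = 3 + ((750 + 2831) - 1*11350) = 3 + (3581 - 11350) = 3 - 7769 = -7766)
J = 18507/2 (J = -(-1)*37014/4 = -¼*(-37014) = 18507/2 ≈ 9253.5)
((V - 7634) - 43008)/(J - 17778) = ((-7766 - 7634) - 43008)/(18507/2 - 17778) = (-15400 - 43008)/(-17049/2) = -58408*(-2/17049) = 116816/17049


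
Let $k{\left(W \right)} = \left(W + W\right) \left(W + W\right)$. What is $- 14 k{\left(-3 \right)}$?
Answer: $-504$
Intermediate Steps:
$k{\left(W \right)} = 4 W^{2}$ ($k{\left(W \right)} = 2 W 2 W = 4 W^{2}$)
$- 14 k{\left(-3 \right)} = - 14 \cdot 4 \left(-3\right)^{2} = - 14 \cdot 4 \cdot 9 = \left(-14\right) 36 = -504$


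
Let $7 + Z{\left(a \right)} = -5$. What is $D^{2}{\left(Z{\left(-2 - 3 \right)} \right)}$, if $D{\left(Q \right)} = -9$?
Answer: $81$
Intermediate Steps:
$Z{\left(a \right)} = -12$ ($Z{\left(a \right)} = -7 - 5 = -12$)
$D^{2}{\left(Z{\left(-2 - 3 \right)} \right)} = \left(-9\right)^{2} = 81$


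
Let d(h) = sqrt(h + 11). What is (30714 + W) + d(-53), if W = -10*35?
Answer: 30364 + I*sqrt(42) ≈ 30364.0 + 6.4807*I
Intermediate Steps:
d(h) = sqrt(11 + h)
W = -350
(30714 + W) + d(-53) = (30714 - 350) + sqrt(11 - 53) = 30364 + sqrt(-42) = 30364 + I*sqrt(42)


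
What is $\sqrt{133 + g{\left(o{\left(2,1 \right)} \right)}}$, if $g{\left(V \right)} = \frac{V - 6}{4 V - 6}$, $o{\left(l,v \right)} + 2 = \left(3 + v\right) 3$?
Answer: $\frac{\sqrt{38471}}{17} \approx 11.538$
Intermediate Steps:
$o{\left(l,v \right)} = 7 + 3 v$ ($o{\left(l,v \right)} = -2 + \left(3 + v\right) 3 = -2 + \left(9 + 3 v\right) = 7 + 3 v$)
$g{\left(V \right)} = \frac{-6 + V}{-6 + 4 V}$
$\sqrt{133 + g{\left(o{\left(2,1 \right)} \right)}} = \sqrt{133 + \frac{-6 + \left(7 + 3 \cdot 1\right)}{2 \left(-3 + 2 \left(7 + 3 \cdot 1\right)\right)}} = \sqrt{133 + \frac{-6 + \left(7 + 3\right)}{2 \left(-3 + 2 \left(7 + 3\right)\right)}} = \sqrt{133 + \frac{-6 + 10}{2 \left(-3 + 2 \cdot 10\right)}} = \sqrt{133 + \frac{1}{2} \frac{1}{-3 + 20} \cdot 4} = \sqrt{133 + \frac{1}{2} \cdot \frac{1}{17} \cdot 4} = \sqrt{133 + \frac{2}{17}} = \sqrt{\frac{2263}{17}} = \frac{\sqrt{38471}}{17}$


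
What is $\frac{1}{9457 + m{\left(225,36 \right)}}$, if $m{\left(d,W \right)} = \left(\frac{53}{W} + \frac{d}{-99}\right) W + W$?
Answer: $\frac{11}{104106} \approx 0.00010566$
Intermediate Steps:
$m{\left(d,W \right)} = W + W \left(\frac{53}{W} - \frac{d}{99}\right)$ ($m{\left(d,W \right)} = \left(\frac{53}{W} + d \left(- \frac{1}{99}\right)\right) W + W = \left(\frac{53}{W} - \frac{d}{99}\right) W + W = W \left(\frac{53}{W} - \frac{d}{99}\right) + W = W + W \left(\frac{53}{W} - \frac{d}{99}\right)$)
$\frac{1}{9457 + m{\left(225,36 \right)}} = \frac{1}{9457 + \left(53 + 36 - \frac{4}{11} \cdot 225\right)} = \frac{1}{9457 + \left(53 + 36 - \frac{900}{11}\right)} = \frac{1}{9457 + \frac{79}{11}} = \frac{1}{\frac{104106}{11}} = \frac{11}{104106}$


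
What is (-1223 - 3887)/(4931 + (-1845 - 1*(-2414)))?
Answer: -511/550 ≈ -0.92909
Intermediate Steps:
(-1223 - 3887)/(4931 + (-1845 - 1*(-2414))) = -5110/(4931 + (-1845 + 2414)) = -5110/(4931 + 569) = -5110/5500 = -5110*1/5500 = -511/550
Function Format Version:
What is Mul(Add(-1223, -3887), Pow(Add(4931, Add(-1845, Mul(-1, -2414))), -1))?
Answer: Rational(-511, 550) ≈ -0.92909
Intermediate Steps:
Mul(Add(-1223, -3887), Pow(Add(4931, Add(-1845, Mul(-1, -2414))), -1)) = Mul(-5110, Pow(Add(4931, Add(-1845, 2414)), -1)) = Mul(-5110, Pow(Add(4931, 569), -1)) = Mul(-5110, Pow(5500, -1)) = Mul(-5110, Rational(1, 5500)) = Rational(-511, 550)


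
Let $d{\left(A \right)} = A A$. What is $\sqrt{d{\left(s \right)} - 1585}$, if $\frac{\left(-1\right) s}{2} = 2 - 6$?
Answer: $39 i \approx 39.0 i$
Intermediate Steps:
$s = 8$ ($s = - 2 \left(2 - 6\right) = \left(-2\right) \left(-4\right) = 8$)
$d{\left(A \right)} = A^{2}$
$\sqrt{d{\left(s \right)} - 1585} = \sqrt{8^{2} - 1585} = \sqrt{64 - 1585} = \sqrt{-1521} = 39 i$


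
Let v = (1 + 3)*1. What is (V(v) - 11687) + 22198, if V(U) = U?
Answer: 10515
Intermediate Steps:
v = 4 (v = 4*1 = 4)
(V(v) - 11687) + 22198 = (4 - 11687) + 22198 = -11683 + 22198 = 10515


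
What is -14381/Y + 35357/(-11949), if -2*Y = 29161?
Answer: -98195477/49777827 ≈ -1.9727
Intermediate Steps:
Y = -29161/2 (Y = -½*29161 = -29161/2 ≈ -14581.)
-14381/Y + 35357/(-11949) = -14381/(-29161/2) + 35357/(-11949) = -14381*(-2/29161) + 35357*(-1/11949) = 28762/29161 - 5051/1707 = -98195477/49777827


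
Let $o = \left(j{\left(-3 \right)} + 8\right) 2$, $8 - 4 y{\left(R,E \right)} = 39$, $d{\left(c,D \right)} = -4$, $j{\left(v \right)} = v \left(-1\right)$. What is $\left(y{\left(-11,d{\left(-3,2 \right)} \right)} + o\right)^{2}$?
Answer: $\frac{3249}{16} \approx 203.06$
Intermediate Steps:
$j{\left(v \right)} = - v$
$y{\left(R,E \right)} = - \frac{31}{4}$ ($y{\left(R,E \right)} = 2 - \frac{39}{4} = - \frac{31}{4}$)
$o = 22$ ($o = \left(\left(-1\right) \left(-3\right) + 8\right) 2 = \left(3 + 8\right) 2 = 11 \cdot 2 = 22$)
$\left(y{\left(-11,d{\left(-3,2 \right)} \right)} + o\right)^{2} = \left(- \frac{31}{4} + 22\right)^{2} = \left(\frac{57}{4}\right)^{2} = \frac{3249}{16}$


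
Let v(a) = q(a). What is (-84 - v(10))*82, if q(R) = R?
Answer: -7708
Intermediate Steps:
v(a) = a
(-84 - v(10))*82 = (-84 - 1*10)*82 = (-84 - 10)*82 = -94*82 = -7708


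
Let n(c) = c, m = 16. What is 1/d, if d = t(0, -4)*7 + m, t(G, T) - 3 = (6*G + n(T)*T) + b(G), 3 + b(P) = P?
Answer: 1/128 ≈ 0.0078125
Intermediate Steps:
b(P) = -3 + P
t(G, T) = T**2 + 7*G (t(G, T) = 3 + ((6*G + T*T) + (-3 + G)) = 3 + ((6*G + T**2) + (-3 + G)) = 3 + ((T**2 + 6*G) + (-3 + G)) = 3 + (-3 + T**2 + 7*G) = T**2 + 7*G)
d = 128 (d = ((-4)**2 + 7*0)*7 + 16 = (16 + 0)*7 + 16 = 16*7 + 16 = 112 + 16 = 128)
1/d = 1/128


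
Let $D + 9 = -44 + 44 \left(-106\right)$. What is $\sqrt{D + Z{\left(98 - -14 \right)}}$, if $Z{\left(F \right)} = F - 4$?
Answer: $i \sqrt{4609} \approx 67.89 i$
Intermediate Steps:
$Z{\left(F \right)} = -4 + F$ ($Z{\left(F \right)} = F - 4 = -4 + F$)
$D = -4717$ ($D = -9 + \left(-44 + 44 \left(-106\right)\right) = -9 - 4708 = -4717$)
$\sqrt{D + Z{\left(98 - -14 \right)}} = \sqrt{-4717 + \left(-4 + \left(98 - -14\right)\right)} = \sqrt{-4717 + \left(-4 + \left(98 + 14\right)\right)} = \sqrt{-4717 + \left(-4 + 112\right)} = \sqrt{-4717 + 108} = \sqrt{-4609} = i \sqrt{4609}$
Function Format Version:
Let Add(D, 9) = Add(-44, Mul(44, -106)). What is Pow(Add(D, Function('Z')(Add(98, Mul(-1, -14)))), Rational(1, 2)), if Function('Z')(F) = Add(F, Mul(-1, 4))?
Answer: Mul(I, Pow(4609, Rational(1, 2))) ≈ Mul(67.890, I)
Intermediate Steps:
Function('Z')(F) = Add(-4, F) (Function('Z')(F) = Add(F, -4) = Add(-4, F))
D = -4717 (D = Add(-9, Add(-44, Mul(44, -106))) = Add(-9, Add(-44, -4664)) = Add(-9, -4708) = -4717)
Pow(Add(D, Function('Z')(Add(98, Mul(-1, -14)))), Rational(1, 2)) = Pow(Add(-4717, Add(-4, Add(98, Mul(-1, -14)))), Rational(1, 2)) = Pow(Add(-4717, Add(-4, Add(98, 14))), Rational(1, 2)) = Pow(Add(-4717, Add(-4, 112)), Rational(1, 2)) = Pow(Add(-4717, 108), Rational(1, 2)) = Pow(-4609, Rational(1, 2)) = Mul(I, Pow(4609, Rational(1, 2)))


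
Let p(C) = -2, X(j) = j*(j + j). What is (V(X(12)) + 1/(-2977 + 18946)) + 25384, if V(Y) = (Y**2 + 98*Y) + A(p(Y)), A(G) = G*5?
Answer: 2180439199/15969 ≈ 1.3654e+5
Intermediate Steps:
X(j) = 2*j**2 (X(j) = j*(2*j) = 2*j**2)
A(G) = 5*G
V(Y) = -10 + Y**2 + 98*Y (V(Y) = (Y**2 + 98*Y) + 5*(-2) = (Y**2 + 98*Y) - 10 = -10 + Y**2 + 98*Y)
(V(X(12)) + 1/(-2977 + 18946)) + 25384 = ((-10 + (2*12**2)**2 + 98*(2*12**2)) + 1/(-2977 + 18946)) + 25384 = ((-10 + (2*144)**2 + 98*(2*144)) + 1/15969) + 25384 = ((-10 + 288**2 + 98*288) + 1/15969) + 25384 = ((-10 + 82944 + 28224) + 1/15969) + 25384 = (111158 + 1/15969) + 25384 = 1775082103/15969 + 25384 = 2180439199/15969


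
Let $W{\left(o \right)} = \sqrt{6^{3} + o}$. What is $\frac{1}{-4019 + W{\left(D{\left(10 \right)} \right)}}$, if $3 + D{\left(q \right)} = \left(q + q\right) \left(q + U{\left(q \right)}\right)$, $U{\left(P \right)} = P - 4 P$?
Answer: $- \frac{4019}{16152548} - \frac{i \sqrt{187}}{16152548} \approx -0.00024882 - 8.466 \cdot 10^{-7} i$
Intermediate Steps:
$U{\left(P \right)} = - 3 P$
$D{\left(q \right)} = -3 - 4 q^{2}$ ($D{\left(q \right)} = -3 + \left(q + q\right) \left(q - 3 q\right) = -3 + 2 q \left(- 2 q\right) = -3 - 4 q^{2}$)
$W{\left(o \right)} = \sqrt{216 + o}$
$\frac{1}{-4019 + W{\left(D{\left(10 \right)} \right)}} = \frac{1}{-4019 + \sqrt{216 - \left(3 + 4 \cdot 10^{2}\right)}} = \frac{1}{-4019 + \sqrt{216 - 403}} = \frac{1}{-4019 + \sqrt{-187}} = \frac{1}{-4019 + i \sqrt{187}}$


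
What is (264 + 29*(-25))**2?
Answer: 212521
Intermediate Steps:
(264 + 29*(-25))**2 = (264 - 725)**2 = (-461)**2 = 212521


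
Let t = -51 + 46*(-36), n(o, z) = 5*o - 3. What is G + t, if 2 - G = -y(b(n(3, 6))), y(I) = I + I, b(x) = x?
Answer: -1681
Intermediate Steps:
n(o, z) = -3 + 5*o
y(I) = 2*I
t = -1707 (t = -51 - 1656 = -1707)
G = 26 (G = 2 - (-1)*2*(-3 + 5*3) = 2 - (-1)*2*(-3 + 15) = 2 - (-1)*2*12 = 2 - (-1)*24 = 2 - 1*(-24) = 2 + 24 = 26)
G + t = 26 - 1707 = -1681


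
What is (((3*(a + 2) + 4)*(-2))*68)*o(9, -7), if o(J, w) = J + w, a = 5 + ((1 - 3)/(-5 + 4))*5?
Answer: -14960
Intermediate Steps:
a = 15 (a = 5 - 2/(-1)*5 = 5 - 2*(-1)*5 = 5 + 2*5 = 5 + 10 = 15)
(((3*(a + 2) + 4)*(-2))*68)*o(9, -7) = (((3*(15 + 2) + 4)*(-2))*68)*(9 - 7) = (((3*17 + 4)*(-2))*68)*2 = (((51 + 4)*(-2))*68)*2 = ((55*(-2))*68)*2 = -110*68*2 = -7480*2 = -14960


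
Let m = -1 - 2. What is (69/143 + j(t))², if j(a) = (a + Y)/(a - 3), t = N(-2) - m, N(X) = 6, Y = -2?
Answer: 2002225/736164 ≈ 2.7198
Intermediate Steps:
m = -3
t = 9 (t = 6 - 1*(-3) = 6 + 3 = 9)
j(a) = (-2 + a)/(-3 + a) (j(a) = (a - 2)/(a - 3) = (-2 + a)/(-3 + a))
(69/143 + j(t))² = (69/143 + (-2 + 9)/(-3 + 9))² = (69*(1/143) + 7/6)² = (69/143 + (⅙)*7)² = (69/143 + 7/6)² = (1415/858)² = 2002225/736164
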